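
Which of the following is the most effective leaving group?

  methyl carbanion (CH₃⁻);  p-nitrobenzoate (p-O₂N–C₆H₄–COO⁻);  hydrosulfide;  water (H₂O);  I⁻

I⁻

A good leaving group is a weak base: the lower the pKₐ of its conjugate acid, the more readily it departs.
I⁻: pKₐ(HI) ≈ -10
water (H₂O): pKₐ(H₃O⁺) ≈ -1.7
p-nitrobenzoate (p-O₂N–C₆H₄–COO⁻): pKₐ(p-nitrobenzoic acid) ≈ 3.4
hydrosulfide: pKₐ(H₂S) ≈ 7
methyl carbanion (CH₃⁻): pKₐ(CH₄) ≈ 48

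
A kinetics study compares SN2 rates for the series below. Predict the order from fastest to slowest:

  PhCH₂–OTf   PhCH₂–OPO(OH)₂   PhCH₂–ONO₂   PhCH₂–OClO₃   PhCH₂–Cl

PhCH₂–OTf > PhCH₂–OClO₃ > PhCH₂–Cl > PhCH₂–ONO₂ > PhCH₂–OPO(OH)₂

Same R in every case — rank the leaving groups.
A good leaving group is a weak base: the lower the pKₐ of its conjugate acid, the more readily it departs.
PhCH₂–OTf loses OTf⁻: pKₐ(CF₃SO₃H (triflic acid)) ≈ -14
PhCH₂–OClO₃ loses ClO₄⁻: pKₐ(HClO₄) ≈ -10
PhCH₂–Cl loses Cl⁻: pKₐ(HCl) ≈ -7
PhCH₂–ONO₂ loses NO₃⁻: pKₐ(HNO₃) ≈ -1.3
PhCH₂–OPO(OH)₂ loses H₂PO₄⁻: pKₐ(H₃PO₄) ≈ 2.1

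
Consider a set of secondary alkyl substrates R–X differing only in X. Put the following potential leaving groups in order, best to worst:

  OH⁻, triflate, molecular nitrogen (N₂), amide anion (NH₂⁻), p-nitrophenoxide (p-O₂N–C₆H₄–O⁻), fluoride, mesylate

molecular nitrogen (N₂) > triflate > mesylate > fluoride > p-nitrophenoxide (p-O₂N–C₆H₄–O⁻) > OH⁻ > amide anion (NH₂⁻)

A good leaving group is a weak base: the lower the pKₐ of its conjugate acid, the more readily it departs.
molecular nitrogen (N₂): no meaningful conjugate acid; N₂ departs as an exceptionally stable neutral molecule
triflate: pKₐ(CF₃SO₃H (triflic acid)) ≈ -14
mesylate: pKₐ(CH₃SO₃H (MsOH)) ≈ -1.9 — resonance-delocalised alkanesulfonate
fluoride: pKₐ(HF) ≈ 3.2 — small and strongly basic; the poor halide leaving group
p-nitrophenoxide (p-O₂N–C₆H₄–O⁻): pKₐ(p-nitrophenol) ≈ 7.2 — nitro group delocalises the charge; the classic chromogenic LG
OH⁻: pKₐ(H₂O) ≈ 15.7
amide anion (NH₂⁻): pKₐ(NH₃) ≈ 38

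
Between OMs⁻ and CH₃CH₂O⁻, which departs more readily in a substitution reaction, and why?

OMs⁻

OMs⁻ is the better leaving group.
pKₐ(CH₃SO₃H (MsOH)) ≈ -1.9 versus pKₐ(CH₃CH₂OH) ≈ 16: OMs⁻ is the much weaker base.
Resonance-delocalised alkanesulfonate.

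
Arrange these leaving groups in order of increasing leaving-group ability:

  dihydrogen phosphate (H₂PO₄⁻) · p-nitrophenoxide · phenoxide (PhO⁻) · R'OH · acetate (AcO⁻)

A good leaving group is a weak base: the lower the pKₐ of its conjugate acid, the more readily it departs.
R'OH: pKₐ(R'OH₂⁺) ≈ -2.4 — neutral; leaves from a protonated ether (an oxonium ion, R–O(H)R'⁺)
dihydrogen phosphate (H₂PO₄⁻): pKₐ(H₃PO₄) ≈ 2.1
acetate (AcO⁻): pKₐ(CH₃COOH) ≈ 4.8 — resonance-stabilised but still a weak base
p-nitrophenoxide: pKₐ(p-nitrophenol) ≈ 7.2 — nitro group delocalises the charge; the classic chromogenic LG
phenoxide (PhO⁻): pKₐ(C₆H₅OH (phenol)) ≈ 10
Listed from poorest to best leaving group as asked.

phenoxide (PhO⁻) < p-nitrophenoxide < acetate (AcO⁻) < dihydrogen phosphate (H₂PO₄⁻) < R'OH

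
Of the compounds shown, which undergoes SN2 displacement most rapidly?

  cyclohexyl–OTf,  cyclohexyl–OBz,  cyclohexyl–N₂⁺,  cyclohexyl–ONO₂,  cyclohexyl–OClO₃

cyclohexyl–N₂⁺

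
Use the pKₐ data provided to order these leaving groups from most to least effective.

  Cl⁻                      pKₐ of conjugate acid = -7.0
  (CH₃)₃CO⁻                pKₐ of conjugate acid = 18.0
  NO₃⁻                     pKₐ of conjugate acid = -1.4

Cl⁻ > NO₃⁻ > (CH₃)₃CO⁻

Lower conjugate-acid pKₐ ⇒ weaker base ⇒ better leaving group.
Sorting by the given values: Cl⁻ (-7.0), NO₃⁻ (-1.4), (CH₃)₃CO⁻ (18.0).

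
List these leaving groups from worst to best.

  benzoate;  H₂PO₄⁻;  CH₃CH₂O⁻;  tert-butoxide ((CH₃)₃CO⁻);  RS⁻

H₂PO₄⁻: pKₐ(H₃PO₄) ≈ 2.1
benzoate: pKₐ(C₆H₅COOH) ≈ 4.2
RS⁻: pKₐ(RSH (a thiol)) ≈ 10.5
CH₃CH₂O⁻: pKₐ(CH₃CH₂OH) ≈ 16
tert-butoxide ((CH₃)₃CO⁻): pKₐ(t-BuOH) ≈ 18
Reversing gives the worst-to-best order requested.

tert-butoxide ((CH₃)₃CO⁻) < CH₃CH₂O⁻ < RS⁻ < benzoate < H₂PO₄⁻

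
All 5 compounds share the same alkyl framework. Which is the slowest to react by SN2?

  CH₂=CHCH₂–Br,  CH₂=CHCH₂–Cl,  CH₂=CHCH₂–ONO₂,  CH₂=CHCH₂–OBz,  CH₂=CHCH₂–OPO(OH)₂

Identical carbon frameworks mean the comparison reduces to leaving-group quality.
Rank by basicity of the departing species: weakest base leaves most easily.
CH₂=CHCH₂–Br loses Br⁻: pKₐ(HBr) ≈ -9
CH₂=CHCH₂–Cl loses Cl⁻: pKₐ(HCl) ≈ -7
CH₂=CHCH₂–ONO₂ loses NO₃⁻: pKₐ(HNO₃) ≈ -1.3
CH₂=CHCH₂–OPO(OH)₂ loses H₂PO₄⁻: pKₐ(H₃PO₄) ≈ 2.1
CH₂=CHCH₂–OBz loses PhCOO⁻: pKₐ(C₆H₅COOH) ≈ 4.2

CH₂=CHCH₂–OBz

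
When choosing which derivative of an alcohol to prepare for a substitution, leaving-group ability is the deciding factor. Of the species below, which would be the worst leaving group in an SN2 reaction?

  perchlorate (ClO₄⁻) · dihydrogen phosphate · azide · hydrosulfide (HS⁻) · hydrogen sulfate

The more stable X⁻ (or X) is on its own — i.e. the weaker a base it is — the better a leaving group it makes.
perchlorate (ClO₄⁻): pKₐ(HClO₄) ≈ -10
hydrogen sulfate: pKₐ(H₂SO₄) ≈ -3
dihydrogen phosphate: pKₐ(H₃PO₄) ≈ 2.1
azide: pKₐ(HN₃) ≈ 4.7
hydrosulfide (HS⁻): pKₐ(H₂S) ≈ 7

hydrosulfide (HS⁻)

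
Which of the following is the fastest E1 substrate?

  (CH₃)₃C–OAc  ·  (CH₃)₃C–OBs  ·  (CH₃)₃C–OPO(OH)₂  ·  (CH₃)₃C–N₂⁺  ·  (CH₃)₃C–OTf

(CH₃)₃C–N₂⁺

The skeletons are identical, so relative rate is governed entirely by leaving-group ability.
Rank by basicity of the departing species: weakest base leaves most easily.
(CH₃)₃C–N₂⁺ loses N₂: no meaningful conjugate acid; N₂ departs as an exceptionally stable neutral molecule
(CH₃)₃C–OTf loses OTf⁻: pKₐ(CF₃SO₃H (triflic acid)) ≈ -14
(CH₃)₃C–OBs loses OBs⁻: pKₐ(p-BrC₆H₄SO₃H) ≈ -2.8
(CH₃)₃C–OPO(OH)₂ loses H₂PO₄⁻: pKₐ(H₃PO₄) ≈ 2.1
(CH₃)₃C–OAc loses AcO⁻: pKₐ(CH₃COOH) ≈ 4.8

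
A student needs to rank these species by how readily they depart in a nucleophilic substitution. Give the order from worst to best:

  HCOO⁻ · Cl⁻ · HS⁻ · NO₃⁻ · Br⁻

HS⁻ < HCOO⁻ < NO₃⁻ < Cl⁻ < Br⁻

Leaving-group ability tracks the stability of the departed species; conjugate-acid pKₐ is the usual yardstick (lower pKₐ → better LG).
Br⁻: pKₐ(HBr) ≈ -9 — weak base; good leaving group
Cl⁻: pKₐ(HCl) ≈ -7
NO₃⁻: pKₐ(HNO₃) ≈ -1.3 — resonance-delocalised over three oxygens
HCOO⁻: pKₐ(HCOOH) ≈ 3.8 — resonance-stabilised carboxylate
HS⁻: pKₐ(H₂S) ≈ 7 — larger and more polarisable than the oxygen analogue
The question asks for worst first, so the sequence is read in increasing leaving-group ability.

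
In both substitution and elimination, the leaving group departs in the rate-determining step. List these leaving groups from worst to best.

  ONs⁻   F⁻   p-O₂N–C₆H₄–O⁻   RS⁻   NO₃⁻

RS⁻ < p-O₂N–C₆H₄–O⁻ < F⁻ < NO₃⁻ < ONs⁻

A good leaving group is a weak base: the lower the pKₐ of its conjugate acid, the more readily it departs.
ONs⁻: pKₐ(p-O₂NC₆H₄SO₃H) ≈ -3.5 — p-nitro group further stabilises the sulfonate
NO₃⁻: pKₐ(HNO₃) ≈ -1.3 — resonance-delocalised over three oxygens
F⁻: pKₐ(HF) ≈ 3.2 — small and strongly basic; the poor halide leaving group
p-O₂N–C₆H₄–O⁻: pKₐ(p-nitrophenol) ≈ 7.2
RS⁻: pKₐ(RSH (a thiol)) ≈ 10.5
Reversing gives the worst-to-best order requested.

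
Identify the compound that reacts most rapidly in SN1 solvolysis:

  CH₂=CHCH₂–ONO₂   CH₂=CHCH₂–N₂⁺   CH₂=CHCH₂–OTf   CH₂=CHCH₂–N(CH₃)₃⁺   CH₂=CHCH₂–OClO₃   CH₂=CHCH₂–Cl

CH₂=CHCH₂–N₂⁺

The skeletons are identical, so relative rate is governed entirely by leaving-group ability.
The more stable X⁻ (or X) is on its own — i.e. the weaker a base it is — the better a leaving group it makes.
CH₂=CHCH₂–N₂⁺ loses N₂: no meaningful conjugate acid; N₂ departs as an exceptionally stable neutral molecule
CH₂=CHCH₂–OTf loses OTf⁻: pKₐ(CF₃SO₃H (triflic acid)) ≈ -14
CH₂=CHCH₂–OClO₃ loses ClO₄⁻: pKₐ(HClO₄) ≈ -10
CH₂=CHCH₂–Cl loses Cl⁻: pKₐ(HCl) ≈ -7
CH₂=CHCH₂–ONO₂ loses NO₃⁻: pKₐ(HNO₃) ≈ -1.3
CH₂=CHCH₂–N(CH₃)₃⁺ loses NR'₃: pKₐ(R'₃NH⁺) ≈ 10.7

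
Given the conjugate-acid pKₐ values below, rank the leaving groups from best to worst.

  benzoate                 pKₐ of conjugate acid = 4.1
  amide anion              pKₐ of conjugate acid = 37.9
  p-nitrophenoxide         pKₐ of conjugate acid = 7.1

Lower conjugate-acid pKₐ ⇒ weaker base ⇒ better leaving group.
Sorting by the given values: benzoate (4.1), p-nitrophenoxide (7.1), amide anion (37.9).

benzoate > p-nitrophenoxide > amide anion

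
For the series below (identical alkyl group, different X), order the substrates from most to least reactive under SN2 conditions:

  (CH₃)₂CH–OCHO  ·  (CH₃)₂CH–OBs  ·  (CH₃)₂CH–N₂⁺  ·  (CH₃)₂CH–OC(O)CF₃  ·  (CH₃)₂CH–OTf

(CH₃)₂CH–N₂⁺ > (CH₃)₂CH–OTf > (CH₃)₂CH–OBs > (CH₃)₂CH–OC(O)CF₃ > (CH₃)₂CH–OCHO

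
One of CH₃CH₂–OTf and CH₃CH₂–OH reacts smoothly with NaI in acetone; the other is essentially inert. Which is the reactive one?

CH₃CH₂–OTf

From CH₃CH₂–OH the departing group would be OH⁻ (pKₐ(H₂O) ≈ 15.7). Strong base; essentially never leaves without prior activation.
From CH₃CH₂–OTf the leaving group is OTf⁻ (pKₐ(CF₃SO₃H (triflic acid)) ≈ -14). Charge spread over three oxygens and a CF₃ group; the premier leaving group in synthesis.
(In practice CH₃CH₂–OTf is made from CH₃CH₂–OH by treatment with Tf₂O / 2,6-lutidine, converting the hydroxyl into a triflate.)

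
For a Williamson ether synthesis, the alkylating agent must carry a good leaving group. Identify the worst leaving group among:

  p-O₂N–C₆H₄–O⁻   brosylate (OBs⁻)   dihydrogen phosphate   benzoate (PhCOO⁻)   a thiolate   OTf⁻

a thiolate

Rank by basicity of the departing species: weakest base leaves most easily.
OTf⁻: pKₐ(CF₃SO₃H (triflic acid)) ≈ -14
brosylate (OBs⁻): pKₐ(p-BrC₆H₄SO₃H) ≈ -2.8
dihydrogen phosphate: pKₐ(H₃PO₄) ≈ 2.1
benzoate (PhCOO⁻): pKₐ(C₆H₅COOH) ≈ 4.2
p-O₂N–C₆H₄–O⁻: pKₐ(p-nitrophenol) ≈ 7.2
a thiolate: pKₐ(RSH (a thiol)) ≈ 10.5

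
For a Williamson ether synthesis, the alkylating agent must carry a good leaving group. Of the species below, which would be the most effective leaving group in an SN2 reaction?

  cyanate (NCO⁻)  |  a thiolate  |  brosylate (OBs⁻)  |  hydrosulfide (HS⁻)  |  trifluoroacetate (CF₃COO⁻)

brosylate (OBs⁻)

brosylate (OBs⁻): pKₐ(p-BrC₆H₄SO₃H) ≈ -2.8
trifluoroacetate (CF₃COO⁻): pKₐ(CF₃COOH) ≈ 0.2
cyanate (NCO⁻): pKₐ(HOCN) ≈ 3.5
hydrosulfide (HS⁻): pKₐ(H₂S) ≈ 7
a thiolate: pKₐ(RSH (a thiol)) ≈ 10.5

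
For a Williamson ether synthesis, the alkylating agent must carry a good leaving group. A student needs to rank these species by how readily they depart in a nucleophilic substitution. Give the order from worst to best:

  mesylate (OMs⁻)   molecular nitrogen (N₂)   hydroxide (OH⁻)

hydroxide (OH⁻) < mesylate (OMs⁻) < molecular nitrogen (N₂)

molecular nitrogen (N₂): no meaningful conjugate acid; N₂ departs as an exceptionally stable neutral molecule
mesylate (OMs⁻): pKₐ(CH₃SO₃H (MsOH)) ≈ -1.9
hydroxide (OH⁻): pKₐ(H₂O) ≈ 15.7
The question asks for worst first, so the sequence is read in increasing leaving-group ability.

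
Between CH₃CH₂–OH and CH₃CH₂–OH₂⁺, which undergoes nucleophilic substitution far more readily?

From CH₃CH₂–OH the departing group would be OH⁻ (pKₐ(H₂O) ≈ 15.7). Strong base; essentially never leaves without prior activation.
From CH₃CH₂–OH₂⁺ the leaving group is H₂O (pKₐ(H₃O⁺) ≈ -1.7). Neutral; leaves from a protonated alcohol (R–OH₂⁺).
(In practice CH₃CH₂–OH₂⁺ is made from CH₃CH₂–OH by protonation with strong acid, converting the leaving group from hydroxide to neutral water.)

CH₃CH₂–OH₂⁺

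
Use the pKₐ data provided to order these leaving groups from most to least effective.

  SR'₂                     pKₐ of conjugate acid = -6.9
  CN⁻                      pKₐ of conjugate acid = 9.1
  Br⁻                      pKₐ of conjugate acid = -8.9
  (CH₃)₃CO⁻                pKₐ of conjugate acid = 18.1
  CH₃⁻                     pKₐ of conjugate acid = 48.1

Lower conjugate-acid pKₐ ⇒ weaker base ⇒ better leaving group.
Sorting by the given values: Br⁻ (-8.9), SR'₂ (-6.9), CN⁻ (9.1), (CH₃)₃CO⁻ (18.1), CH₃⁻ (48.1).

Br⁻ > SR'₂ > CN⁻ > (CH₃)₃CO⁻ > CH₃⁻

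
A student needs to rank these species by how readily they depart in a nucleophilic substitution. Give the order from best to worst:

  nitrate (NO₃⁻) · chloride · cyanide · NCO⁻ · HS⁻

chloride > nitrate (NO₃⁻) > NCO⁻ > HS⁻ > cyanide

chloride: pKₐ(HCl) ≈ -7
nitrate (NO₃⁻): pKₐ(HNO₃) ≈ -1.3
NCO⁻: pKₐ(HOCN) ≈ 3.5
HS⁻: pKₐ(H₂S) ≈ 7
cyanide: pKₐ(HCN) ≈ 9.2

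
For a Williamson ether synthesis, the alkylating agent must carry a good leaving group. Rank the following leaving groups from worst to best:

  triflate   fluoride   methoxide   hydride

hydride < methoxide < fluoride < triflate

Leaving-group ability tracks the stability of the departed species; conjugate-acid pKₐ is the usual yardstick (lower pKₐ → better LG).
triflate: pKₐ(CF₃SO₃H (triflic acid)) ≈ -14 — charge spread over three oxygens and a CF₃ group; the premier leaving group in synthesis
fluoride: pKₐ(HF) ≈ 3.2
methoxide: pKₐ(CH₃OH) ≈ 15.5
hydride: pKₐ(H₂) ≈ 36 — extremely strong base; leaves only in special hydride-transfer contexts
Reversing gives the worst-to-best order requested.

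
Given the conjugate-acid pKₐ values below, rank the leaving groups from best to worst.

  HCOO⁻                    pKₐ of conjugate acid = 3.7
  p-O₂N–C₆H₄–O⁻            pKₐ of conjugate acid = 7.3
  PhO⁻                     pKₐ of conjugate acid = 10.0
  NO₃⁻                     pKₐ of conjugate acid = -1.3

NO₃⁻ > HCOO⁻ > p-O₂N–C₆H₄–O⁻ > PhO⁻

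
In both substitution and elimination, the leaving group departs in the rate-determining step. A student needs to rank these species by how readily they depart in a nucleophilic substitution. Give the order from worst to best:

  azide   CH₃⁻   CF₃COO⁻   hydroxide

Rank by basicity of the departing species: weakest base leaves most easily.
CF₃COO⁻: pKₐ(CF₃COOH) ≈ 0.2
azide: pKₐ(HN₃) ≈ 4.7
hydroxide: pKₐ(H₂O) ≈ 15.7
CH₃⁻: pKₐ(CH₄) ≈ 48
The question asks for worst first, so the sequence is read in increasing leaving-group ability.

CH₃⁻ < hydroxide < azide < CF₃COO⁻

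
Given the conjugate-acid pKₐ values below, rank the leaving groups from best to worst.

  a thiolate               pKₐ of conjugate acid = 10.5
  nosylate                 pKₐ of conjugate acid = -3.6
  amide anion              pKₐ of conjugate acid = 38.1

Lower conjugate-acid pKₐ ⇒ weaker base ⇒ better leaving group.
Sorting by the given values: nosylate (-3.6), a thiolate (10.5), amide anion (38.1).

nosylate > a thiolate > amide anion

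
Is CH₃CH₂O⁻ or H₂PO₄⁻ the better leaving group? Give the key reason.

H₂PO₄⁻

H₂PO₄⁻ is the better leaving group.
pKₐ(H₃PO₄) ≈ 2.1 versus pKₐ(CH₃CH₂OH) ≈ 16: H₂PO₄⁻ is the much weaker base.
Moderate base; biological leaving group after further activation.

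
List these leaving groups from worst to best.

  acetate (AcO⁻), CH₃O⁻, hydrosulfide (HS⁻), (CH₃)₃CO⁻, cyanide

Leaving-group ability tracks the stability of the departed species; conjugate-acid pKₐ is the usual yardstick (lower pKₐ → better LG).
acetate (AcO⁻): pKₐ(CH₃COOH) ≈ 4.8
hydrosulfide (HS⁻): pKₐ(H₂S) ≈ 7
cyanide: pKₐ(HCN) ≈ 9.2
CH₃O⁻: pKₐ(CH₃OH) ≈ 15.5
(CH₃)₃CO⁻: pKₐ(t-BuOH) ≈ 18
Listed from poorest to best leaving group as asked.

(CH₃)₃CO⁻ < CH₃O⁻ < cyanide < hydrosulfide (HS⁻) < acetate (AcO⁻)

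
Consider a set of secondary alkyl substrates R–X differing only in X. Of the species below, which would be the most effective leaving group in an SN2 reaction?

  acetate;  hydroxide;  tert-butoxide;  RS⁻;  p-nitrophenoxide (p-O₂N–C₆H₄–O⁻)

acetate: pKₐ(CH₃COOH) ≈ 4.8
p-nitrophenoxide (p-O₂N–C₆H₄–O⁻): pKₐ(p-nitrophenol) ≈ 7.2
RS⁻: pKₐ(RSH (a thiol)) ≈ 10.5
hydroxide: pKₐ(H₂O) ≈ 15.7
tert-butoxide: pKₐ(t-BuOH) ≈ 18

acetate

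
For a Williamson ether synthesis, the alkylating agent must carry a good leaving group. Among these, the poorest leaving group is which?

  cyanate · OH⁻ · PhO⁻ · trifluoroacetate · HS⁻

The more stable X⁻ (or X) is on its own — i.e. the weaker a base it is — the better a leaving group it makes.
trifluoroacetate: pKₐ(CF₃COOH) ≈ 0.2
cyanate: pKₐ(HOCN) ≈ 3.5
HS⁻: pKₐ(H₂S) ≈ 7
PhO⁻: pKₐ(C₆H₅OH (phenol)) ≈ 10
OH⁻: pKₐ(H₂O) ≈ 15.7

OH⁻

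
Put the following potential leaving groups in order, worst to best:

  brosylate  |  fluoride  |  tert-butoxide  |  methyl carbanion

A good leaving group is a weak base: the lower the pKₐ of its conjugate acid, the more readily it departs.
brosylate: pKₐ(p-BrC₆H₄SO₃H) ≈ -2.8 — arenesulfonate with a p-bromo substituent
fluoride: pKₐ(HF) ≈ 3.2
tert-butoxide: pKₐ(t-BuOH) ≈ 18
methyl carbanion: pKₐ(CH₄) ≈ 48 — unstabilised carbanion; the worst conceivable leaving group
Listed from poorest to best leaving group as asked.

methyl carbanion < tert-butoxide < fluoride < brosylate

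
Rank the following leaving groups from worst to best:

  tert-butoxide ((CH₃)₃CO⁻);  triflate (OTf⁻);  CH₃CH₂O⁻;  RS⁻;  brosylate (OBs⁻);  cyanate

tert-butoxide ((CH₃)₃CO⁻) < CH₃CH₂O⁻ < RS⁻ < cyanate < brosylate (OBs⁻) < triflate (OTf⁻)

Rank by basicity of the departing species: weakest base leaves most easily.
triflate (OTf⁻): pKₐ(CF₃SO₃H (triflic acid)) ≈ -14
brosylate (OBs⁻): pKₐ(p-BrC₆H₄SO₃H) ≈ -2.8
cyanate: pKₐ(HOCN) ≈ 3.5
RS⁻: pKₐ(RSH (a thiol)) ≈ 10.5
CH₃CH₂O⁻: pKₐ(CH₃CH₂OH) ≈ 16
tert-butoxide ((CH₃)₃CO⁻): pKₐ(t-BuOH) ≈ 18
Listed from poorest to best leaving group as asked.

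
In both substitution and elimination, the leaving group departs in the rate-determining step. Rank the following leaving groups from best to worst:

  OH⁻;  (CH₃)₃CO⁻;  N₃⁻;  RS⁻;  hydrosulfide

N₃⁻ > hydrosulfide > RS⁻ > OH⁻ > (CH₃)₃CO⁻

The more stable X⁻ (or X) is on its own — i.e. the weaker a base it is — the better a leaving group it makes.
N₃⁻: pKₐ(HN₃) ≈ 4.7 — linear, resonance-stabilised
hydrosulfide: pKₐ(H₂S) ≈ 7
RS⁻: pKₐ(RSH (a thiol)) ≈ 10.5
OH⁻: pKₐ(H₂O) ≈ 15.7
(CH₃)₃CO⁻: pKₐ(t-BuOH) ≈ 18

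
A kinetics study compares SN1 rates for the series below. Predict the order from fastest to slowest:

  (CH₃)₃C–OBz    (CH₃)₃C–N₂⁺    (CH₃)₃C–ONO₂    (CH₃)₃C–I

(CH₃)₃C–N₂⁺ > (CH₃)₃C–I > (CH₃)₃C–ONO₂ > (CH₃)₃C–OBz

With the same alkyl group throughout, only the leaving group differentiates the rates.
The more stable X⁻ (or X) is on its own — i.e. the weaker a base it is — the better a leaving group it makes.
(CH₃)₃C–N₂⁺ loses N₂: no meaningful conjugate acid; N₂ departs as an exceptionally stable neutral molecule
(CH₃)₃C–I loses I⁻: pKₐ(HI) ≈ -10
(CH₃)₃C–ONO₂ loses NO₃⁻: pKₐ(HNO₃) ≈ -1.3
(CH₃)₃C–OBz loses PhCOO⁻: pKₐ(C₆H₅COOH) ≈ 4.2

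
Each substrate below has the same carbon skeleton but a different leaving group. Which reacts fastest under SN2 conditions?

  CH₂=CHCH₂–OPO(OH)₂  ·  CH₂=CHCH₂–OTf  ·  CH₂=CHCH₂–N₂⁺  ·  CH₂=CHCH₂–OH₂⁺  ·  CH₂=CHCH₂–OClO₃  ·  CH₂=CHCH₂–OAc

The skeletons are identical, so relative rate is governed entirely by leaving-group ability.
Leaving-group ability tracks the stability of the departed species; conjugate-acid pKₐ is the usual yardstick (lower pKₐ → better LG).
CH₂=CHCH₂–N₂⁺ loses N₂: no meaningful conjugate acid; N₂ departs as an exceptionally stable neutral molecule
CH₂=CHCH₂–OTf loses OTf⁻: pKₐ(CF₃SO₃H (triflic acid)) ≈ -14
CH₂=CHCH₂–OClO₃ loses ClO₄⁻: pKₐ(HClO₄) ≈ -10
CH₂=CHCH₂–OH₂⁺ loses H₂O: pKₐ(H₃O⁺) ≈ -1.7
CH₂=CHCH₂–OPO(OH)₂ loses H₂PO₄⁻: pKₐ(H₃PO₄) ≈ 2.1
CH₂=CHCH₂–OAc loses AcO⁻: pKₐ(CH₃COOH) ≈ 4.8

CH₂=CHCH₂–N₂⁺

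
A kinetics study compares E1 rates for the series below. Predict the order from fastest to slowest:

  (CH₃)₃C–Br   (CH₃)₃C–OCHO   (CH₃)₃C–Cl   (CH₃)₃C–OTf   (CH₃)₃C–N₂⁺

Identical carbon frameworks mean the comparison reduces to leaving-group quality.
The more stable X⁻ (or X) is on its own — i.e. the weaker a base it is — the better a leaving group it makes.
(CH₃)₃C–N₂⁺ loses N₂: no meaningful conjugate acid; N₂ departs as an exceptionally stable neutral molecule
(CH₃)₃C–OTf loses OTf⁻: pKₐ(CF₃SO₃H (triflic acid)) ≈ -14
(CH₃)₃C–Br loses Br⁻: pKₐ(HBr) ≈ -9
(CH₃)₃C–Cl loses Cl⁻: pKₐ(HCl) ≈ -7
(CH₃)₃C–OCHO loses HCOO⁻: pKₐ(HCOOH) ≈ 3.8

(CH₃)₃C–N₂⁺ > (CH₃)₃C–OTf > (CH₃)₃C–Br > (CH₃)₃C–Cl > (CH₃)₃C–OCHO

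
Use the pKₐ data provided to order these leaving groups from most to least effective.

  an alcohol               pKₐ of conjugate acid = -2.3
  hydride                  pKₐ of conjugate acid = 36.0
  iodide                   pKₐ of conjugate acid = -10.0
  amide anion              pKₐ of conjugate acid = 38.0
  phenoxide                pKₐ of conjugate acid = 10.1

iodide > an alcohol > phenoxide > hydride > amide anion

Lower conjugate-acid pKₐ ⇒ weaker base ⇒ better leaving group.
Sorting by the given values: iodide (-10.0), an alcohol (-2.3), phenoxide (10.1), hydride (36.0), amide anion (38.0).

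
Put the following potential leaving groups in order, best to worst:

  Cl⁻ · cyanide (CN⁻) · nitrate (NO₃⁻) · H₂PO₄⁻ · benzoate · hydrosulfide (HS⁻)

Cl⁻ > nitrate (NO₃⁻) > H₂PO₄⁻ > benzoate > hydrosulfide (HS⁻) > cyanide (CN⁻)

Cl⁻: pKₐ(HCl) ≈ -7
nitrate (NO₃⁻): pKₐ(HNO₃) ≈ -1.3
H₂PO₄⁻: pKₐ(H₃PO₄) ≈ 2.1 — moderate base; biological leaving group after further activation
benzoate: pKₐ(C₆H₅COOH) ≈ 4.2
hydrosulfide (HS⁻): pKₐ(H₂S) ≈ 7 — larger and more polarisable than the oxygen analogue
cyanide (CN⁻): pKₐ(HCN) ≈ 9.2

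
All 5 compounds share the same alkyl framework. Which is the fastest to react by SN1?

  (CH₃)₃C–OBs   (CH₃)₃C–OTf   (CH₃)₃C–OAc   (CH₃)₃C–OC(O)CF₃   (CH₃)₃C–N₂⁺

(CH₃)₃C–N₂⁺

Same R in every case — rank the leaving groups.
Rank by basicity of the departing species: weakest base leaves most easily.
(CH₃)₃C–N₂⁺ loses N₂: no meaningful conjugate acid; N₂ departs as an exceptionally stable neutral molecule
(CH₃)₃C–OTf loses OTf⁻: pKₐ(CF₃SO₃H (triflic acid)) ≈ -14
(CH₃)₃C–OBs loses OBs⁻: pKₐ(p-BrC₆H₄SO₃H) ≈ -2.8
(CH₃)₃C–OC(O)CF₃ loses CF₃COO⁻: pKₐ(CF₃COOH) ≈ 0.2
(CH₃)₃C–OAc loses AcO⁻: pKₐ(CH₃COOH) ≈ 4.8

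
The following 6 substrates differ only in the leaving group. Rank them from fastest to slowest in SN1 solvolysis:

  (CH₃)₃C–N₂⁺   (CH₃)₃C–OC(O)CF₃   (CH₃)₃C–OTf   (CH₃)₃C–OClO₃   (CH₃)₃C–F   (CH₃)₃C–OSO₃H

With the same alkyl group throughout, only the leaving group differentiates the rates.
Rank by basicity of the departing species: weakest base leaves most easily.
(CH₃)₃C–N₂⁺ loses N₂: no meaningful conjugate acid; N₂ departs as an exceptionally stable neutral molecule
(CH₃)₃C–OTf loses OTf⁻: pKₐ(CF₃SO₃H (triflic acid)) ≈ -14
(CH₃)₃C–OClO₃ loses ClO₄⁻: pKₐ(HClO₄) ≈ -10
(CH₃)₃C–OSO₃H loses HSO₄⁻: pKₐ(H₂SO₄) ≈ -3
(CH₃)₃C–OC(O)CF₃ loses CF₃COO⁻: pKₐ(CF₃COOH) ≈ 0.2
(CH₃)₃C–F loses F⁻: pKₐ(HF) ≈ 3.2

(CH₃)₃C–N₂⁺ > (CH₃)₃C–OTf > (CH₃)₃C–OClO₃ > (CH₃)₃C–OSO₃H > (CH₃)₃C–OC(O)CF₃ > (CH₃)₃C–F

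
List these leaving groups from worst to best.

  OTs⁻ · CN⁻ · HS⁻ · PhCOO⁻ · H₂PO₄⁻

CN⁻ < HS⁻ < PhCOO⁻ < H₂PO₄⁻ < OTs⁻

The more stable X⁻ (or X) is on its own — i.e. the weaker a base it is — the better a leaving group it makes.
OTs⁻: pKₐ(p-CH₃C₆H₄SO₃H (TsOH)) ≈ -2.8
H₂PO₄⁻: pKₐ(H₃PO₄) ≈ 2.1
PhCOO⁻: pKₐ(C₆H₅COOH) ≈ 4.2
HS⁻: pKₐ(H₂S) ≈ 7
CN⁻: pKₐ(HCN) ≈ 9.2
Listed from poorest to best leaving group as asked.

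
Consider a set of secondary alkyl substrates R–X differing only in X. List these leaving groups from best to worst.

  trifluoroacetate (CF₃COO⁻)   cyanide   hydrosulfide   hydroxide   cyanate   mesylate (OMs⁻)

mesylate (OMs⁻): pKₐ(CH₃SO₃H (MsOH)) ≈ -1.9
trifluoroacetate (CF₃COO⁻): pKₐ(CF₃COOH) ≈ 0.2 — strongly electron-withdrawing CF₃ stabilises the carboxylate
cyanate: pKₐ(HOCN) ≈ 3.5 — resonance between N and O
hydrosulfide: pKₐ(H₂S) ≈ 7 — larger and more polarisable than the oxygen analogue
cyanide: pKₐ(HCN) ≈ 9.2 — sp carbon stabilises the charge somewhat, but still a poor LG
hydroxide: pKₐ(H₂O) ≈ 15.7

mesylate (OMs⁻) > trifluoroacetate (CF₃COO⁻) > cyanate > hydrosulfide > cyanide > hydroxide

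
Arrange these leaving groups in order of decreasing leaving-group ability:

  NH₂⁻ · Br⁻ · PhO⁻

Br⁻ > PhO⁻ > NH₂⁻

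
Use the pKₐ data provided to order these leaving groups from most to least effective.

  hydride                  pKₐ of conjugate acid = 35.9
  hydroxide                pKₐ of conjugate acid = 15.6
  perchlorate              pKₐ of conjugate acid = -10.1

Lower conjugate-acid pKₐ ⇒ weaker base ⇒ better leaving group.
Sorting by the given values: perchlorate (-10.1), hydroxide (15.6), hydride (35.9).

perchlorate > hydroxide > hydride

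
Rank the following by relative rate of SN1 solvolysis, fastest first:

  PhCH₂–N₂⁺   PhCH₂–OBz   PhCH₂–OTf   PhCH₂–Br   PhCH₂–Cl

Identical carbon frameworks mean the comparison reduces to leaving-group quality.
Leaving-group ability tracks the stability of the departed species; conjugate-acid pKₐ is the usual yardstick (lower pKₐ → better LG).
PhCH₂–N₂⁺ loses N₂: no meaningful conjugate acid; N₂ departs as an exceptionally stable neutral molecule
PhCH₂–OTf loses OTf⁻: pKₐ(CF₃SO₃H (triflic acid)) ≈ -14
PhCH₂–Br loses Br⁻: pKₐ(HBr) ≈ -9
PhCH₂–Cl loses Cl⁻: pKₐ(HCl) ≈ -7
PhCH₂–OBz loses PhCOO⁻: pKₐ(C₆H₅COOH) ≈ 4.2

PhCH₂–N₂⁺ > PhCH₂–OTf > PhCH₂–Br > PhCH₂–Cl > PhCH₂–OBz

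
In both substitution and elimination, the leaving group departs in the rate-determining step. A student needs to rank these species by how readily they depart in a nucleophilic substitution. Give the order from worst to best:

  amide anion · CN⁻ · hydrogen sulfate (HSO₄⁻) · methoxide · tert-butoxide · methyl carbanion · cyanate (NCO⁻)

Rank by basicity of the departing species: weakest base leaves most easily.
hydrogen sulfate (HSO₄⁻): pKₐ(H₂SO₄) ≈ -3 — conjugate base of a strong mineral acid
cyanate (NCO⁻): pKₐ(HOCN) ≈ 3.5
CN⁻: pKₐ(HCN) ≈ 9.2 — sp carbon stabilises the charge somewhat, but still a poor LG
methoxide: pKₐ(CH₃OH) ≈ 15.5
tert-butoxide: pKₐ(t-BuOH) ≈ 18 — bulky, strongly basic alkoxide
amide anion: pKₐ(NH₃) ≈ 38 — extremely strong base; never a leaving group
methyl carbanion: pKₐ(CH₄) ≈ 48 — unstabilised carbanion; the worst conceivable leaving group
The question asks for worst first, so the sequence is read in increasing leaving-group ability.

methyl carbanion < amide anion < tert-butoxide < methoxide < CN⁻ < cyanate (NCO⁻) < hydrogen sulfate (HSO₄⁻)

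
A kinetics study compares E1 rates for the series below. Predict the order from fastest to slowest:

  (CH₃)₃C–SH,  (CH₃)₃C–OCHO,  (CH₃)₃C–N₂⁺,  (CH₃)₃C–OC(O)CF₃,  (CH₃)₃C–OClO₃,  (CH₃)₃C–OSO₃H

(CH₃)₃C–N₂⁺ > (CH₃)₃C–OClO₃ > (CH₃)₃C–OSO₃H > (CH₃)₃C–OC(O)CF₃ > (CH₃)₃C–OCHO > (CH₃)₃C–SH

Identical carbon frameworks mean the comparison reduces to leaving-group quality.
A good leaving group is a weak base: the lower the pKₐ of its conjugate acid, the more readily it departs.
(CH₃)₃C–N₂⁺ loses N₂: no meaningful conjugate acid; N₂ departs as an exceptionally stable neutral molecule
(CH₃)₃C–OClO₃ loses ClO₄⁻: pKₐ(HClO₄) ≈ -10
(CH₃)₃C–OSO₃H loses HSO₄⁻: pKₐ(H₂SO₄) ≈ -3
(CH₃)₃C–OC(O)CF₃ loses CF₃COO⁻: pKₐ(CF₃COOH) ≈ 0.2
(CH₃)₃C–OCHO loses HCOO⁻: pKₐ(HCOOH) ≈ 3.8
(CH₃)₃C–SH loses HS⁻: pKₐ(H₂S) ≈ 7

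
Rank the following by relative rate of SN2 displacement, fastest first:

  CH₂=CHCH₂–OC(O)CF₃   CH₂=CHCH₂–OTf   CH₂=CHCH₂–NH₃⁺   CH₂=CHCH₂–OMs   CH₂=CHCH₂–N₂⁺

CH₂=CHCH₂–N₂⁺ > CH₂=CHCH₂–OTf > CH₂=CHCH₂–OMs > CH₂=CHCH₂–OC(O)CF₃ > CH₂=CHCH₂–NH₃⁺

Identical carbon frameworks mean the comparison reduces to leaving-group quality.
A good leaving group is a weak base: the lower the pKₐ of its conjugate acid, the more readily it departs.
CH₂=CHCH₂–N₂⁺ loses N₂: no meaningful conjugate acid; N₂ departs as an exceptionally stable neutral molecule
CH₂=CHCH₂–OTf loses OTf⁻: pKₐ(CF₃SO₃H (triflic acid)) ≈ -14
CH₂=CHCH₂–OMs loses OMs⁻: pKₐ(CH₃SO₃H (MsOH)) ≈ -1.9
CH₂=CHCH₂–OC(O)CF₃ loses CF₃COO⁻: pKₐ(CF₃COOH) ≈ 0.2
CH₂=CHCH₂–NH₃⁺ loses NH₃: pKₐ(NH₄⁺) ≈ 9.2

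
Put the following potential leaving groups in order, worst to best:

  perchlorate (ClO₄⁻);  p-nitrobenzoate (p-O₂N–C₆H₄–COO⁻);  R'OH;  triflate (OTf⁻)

p-nitrobenzoate (p-O₂N–C₆H₄–COO⁻) < R'OH < perchlorate (ClO₄⁻) < triflate (OTf⁻)

A good leaving group is a weak base: the lower the pKₐ of its conjugate acid, the more readily it departs.
triflate (OTf⁻): pKₐ(CF₃SO₃H (triflic acid)) ≈ -14
perchlorate (ClO₄⁻): pKₐ(HClO₄) ≈ -10
R'OH: pKₐ(R'OH₂⁺) ≈ -2.4
p-nitrobenzoate (p-O₂N–C₆H₄–COO⁻): pKₐ(p-nitrobenzoic acid) ≈ 3.4
The question asks for worst first, so the sequence is read in increasing leaving-group ability.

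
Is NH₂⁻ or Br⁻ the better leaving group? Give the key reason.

Br⁻ is the better leaving group.
pKₐ(HBr) ≈ -9 versus pKₐ(NH₃) ≈ 38: Br⁻ is the much weaker base.
Weak base; good leaving group.

Br⁻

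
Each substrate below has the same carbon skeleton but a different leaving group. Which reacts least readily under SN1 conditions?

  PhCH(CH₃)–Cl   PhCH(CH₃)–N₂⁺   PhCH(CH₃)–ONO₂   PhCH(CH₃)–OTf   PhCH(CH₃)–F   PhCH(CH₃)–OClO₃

With the same alkyl group throughout, only the leaving group differentiates the rates.
The more stable X⁻ (or X) is on its own — i.e. the weaker a base it is — the better a leaving group it makes.
PhCH(CH₃)–N₂⁺ loses N₂: no meaningful conjugate acid; N₂ departs as an exceptionally stable neutral molecule
PhCH(CH₃)–OTf loses OTf⁻: pKₐ(CF₃SO₃H (triflic acid)) ≈ -14
PhCH(CH₃)–OClO₃ loses ClO₄⁻: pKₐ(HClO₄) ≈ -10
PhCH(CH₃)–Cl loses Cl⁻: pKₐ(HCl) ≈ -7
PhCH(CH₃)–ONO₂ loses NO₃⁻: pKₐ(HNO₃) ≈ -1.3
PhCH(CH₃)–F loses F⁻: pKₐ(HF) ≈ 3.2

PhCH(CH₃)–F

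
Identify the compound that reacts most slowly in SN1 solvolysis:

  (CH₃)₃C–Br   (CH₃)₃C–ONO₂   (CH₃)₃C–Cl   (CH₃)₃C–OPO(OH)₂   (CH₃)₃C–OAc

(CH₃)₃C–OAc

Same R in every case — rank the leaving groups.
The more stable X⁻ (or X) is on its own — i.e. the weaker a base it is — the better a leaving group it makes.
(CH₃)₃C–Br loses Br⁻: pKₐ(HBr) ≈ -9
(CH₃)₃C–Cl loses Cl⁻: pKₐ(HCl) ≈ -7
(CH₃)₃C–ONO₂ loses NO₃⁻: pKₐ(HNO₃) ≈ -1.3
(CH₃)₃C–OPO(OH)₂ loses H₂PO₄⁻: pKₐ(H₃PO₄) ≈ 2.1
(CH₃)₃C–OAc loses AcO⁻: pKₐ(CH₃COOH) ≈ 4.8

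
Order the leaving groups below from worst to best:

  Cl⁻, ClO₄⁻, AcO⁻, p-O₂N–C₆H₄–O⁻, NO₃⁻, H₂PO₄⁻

A good leaving group is a weak base: the lower the pKₐ of its conjugate acid, the more readily it departs.
ClO₄⁻: pKₐ(HClO₄) ≈ -10 — extremely weak base; rarely used for safety reasons
Cl⁻: pKₐ(HCl) ≈ -7
NO₃⁻: pKₐ(HNO₃) ≈ -1.3
H₂PO₄⁻: pKₐ(H₃PO₄) ≈ 2.1 — moderate base; biological leaving group after further activation
AcO⁻: pKₐ(CH₃COOH) ≈ 4.8 — resonance-stabilised but still a weak base
p-O₂N–C₆H₄–O⁻: pKₐ(p-nitrophenol) ≈ 7.2 — nitro group delocalises the charge; the classic chromogenic LG
Listed from poorest to best leaving group as asked.

p-O₂N–C₆H₄–O⁻ < AcO⁻ < H₂PO₄⁻ < NO₃⁻ < Cl⁻ < ClO₄⁻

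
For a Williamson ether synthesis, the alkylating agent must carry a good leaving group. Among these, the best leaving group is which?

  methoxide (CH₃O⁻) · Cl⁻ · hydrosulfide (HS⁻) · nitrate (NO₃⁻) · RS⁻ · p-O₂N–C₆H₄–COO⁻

Cl⁻

Leaving-group ability tracks the stability of the departed species; conjugate-acid pKₐ is the usual yardstick (lower pKₐ → better LG).
Cl⁻: pKₐ(HCl) ≈ -7
nitrate (NO₃⁻): pKₐ(HNO₃) ≈ -1.3
p-O₂N–C₆H₄–COO⁻: pKₐ(p-nitrobenzoic acid) ≈ 3.4
hydrosulfide (HS⁻): pKₐ(H₂S) ≈ 7
RS⁻: pKₐ(RSH (a thiol)) ≈ 10.5
methoxide (CH₃O⁻): pKₐ(CH₃OH) ≈ 15.5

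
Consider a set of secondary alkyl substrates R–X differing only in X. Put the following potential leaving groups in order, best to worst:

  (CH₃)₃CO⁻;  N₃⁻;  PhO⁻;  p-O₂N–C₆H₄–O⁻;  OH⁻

N₃⁻: pKₐ(HN₃) ≈ 4.7
p-O₂N–C₆H₄–O⁻: pKₐ(p-nitrophenol) ≈ 7.2 — nitro group delocalises the charge; the classic chromogenic LG
PhO⁻: pKₐ(C₆H₅OH (phenol)) ≈ 10 — resonance into the ring helps, but still a poor LG
OH⁻: pKₐ(H₂O) ≈ 15.7
(CH₃)₃CO⁻: pKₐ(t-BuOH) ≈ 18

N₃⁻ > p-O₂N–C₆H₄–O⁻ > PhO⁻ > OH⁻ > (CH₃)₃CO⁻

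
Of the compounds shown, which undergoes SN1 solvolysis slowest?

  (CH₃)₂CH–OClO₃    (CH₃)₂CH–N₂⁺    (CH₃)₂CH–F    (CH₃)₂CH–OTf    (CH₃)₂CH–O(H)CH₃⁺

Same R in every case — rank the leaving groups.
Leaving-group ability tracks the stability of the departed species; conjugate-acid pKₐ is the usual yardstick (lower pKₐ → better LG).
(CH₃)₂CH–N₂⁺ loses N₂: no meaningful conjugate acid; N₂ departs as an exceptionally stable neutral molecule
(CH₃)₂CH–OTf loses OTf⁻: pKₐ(CF₃SO₃H (triflic acid)) ≈ -14
(CH₃)₂CH–OClO₃ loses ClO₄⁻: pKₐ(HClO₄) ≈ -10
(CH₃)₂CH–O(H)CH₃⁺ loses R'OH: pKₐ(R'OH₂⁺) ≈ -2.4
(CH₃)₂CH–F loses F⁻: pKₐ(HF) ≈ 3.2

(CH₃)₂CH–F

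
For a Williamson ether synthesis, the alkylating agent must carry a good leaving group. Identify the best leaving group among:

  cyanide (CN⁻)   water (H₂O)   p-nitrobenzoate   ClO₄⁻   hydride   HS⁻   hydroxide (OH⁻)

ClO₄⁻

A good leaving group is a weak base: the lower the pKₐ of its conjugate acid, the more readily it departs.
ClO₄⁻: pKₐ(HClO₄) ≈ -10
water (H₂O): pKₐ(H₃O⁺) ≈ -1.7
p-nitrobenzoate: pKₐ(p-nitrobenzoic acid) ≈ 3.4
HS⁻: pKₐ(H₂S) ≈ 7
cyanide (CN⁻): pKₐ(HCN) ≈ 9.2
hydroxide (OH⁻): pKₐ(H₂O) ≈ 15.7
hydride: pKₐ(H₂) ≈ 36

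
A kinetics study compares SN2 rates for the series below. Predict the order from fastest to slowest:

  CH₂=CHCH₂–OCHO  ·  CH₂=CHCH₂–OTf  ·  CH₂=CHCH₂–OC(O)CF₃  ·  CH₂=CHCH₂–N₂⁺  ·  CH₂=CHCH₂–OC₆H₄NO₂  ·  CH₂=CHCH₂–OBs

CH₂=CHCH₂–N₂⁺ > CH₂=CHCH₂–OTf > CH₂=CHCH₂–OBs > CH₂=CHCH₂–OC(O)CF₃ > CH₂=CHCH₂–OCHO > CH₂=CHCH₂–OC₆H₄NO₂

The skeletons are identical, so relative rate is governed entirely by leaving-group ability.
Rank by basicity of the departing species: weakest base leaves most easily.
CH₂=CHCH₂–N₂⁺ loses N₂: no meaningful conjugate acid; N₂ departs as an exceptionally stable neutral molecule
CH₂=CHCH₂–OTf loses OTf⁻: pKₐ(CF₃SO₃H (triflic acid)) ≈ -14
CH₂=CHCH₂–OBs loses OBs⁻: pKₐ(p-BrC₆H₄SO₃H) ≈ -2.8
CH₂=CHCH₂–OC(O)CF₃ loses CF₃COO⁻: pKₐ(CF₃COOH) ≈ 0.2
CH₂=CHCH₂–OCHO loses HCOO⁻: pKₐ(HCOOH) ≈ 3.8
CH₂=CHCH₂–OC₆H₄NO₂ loses p-O₂N–C₆H₄–O⁻: pKₐ(p-nitrophenol) ≈ 7.2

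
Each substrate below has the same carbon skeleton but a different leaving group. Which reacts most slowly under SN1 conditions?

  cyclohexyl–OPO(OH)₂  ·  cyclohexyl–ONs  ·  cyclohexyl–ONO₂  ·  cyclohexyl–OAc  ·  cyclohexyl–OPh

cyclohexyl–OPh

With the same alkyl group throughout, only the leaving group differentiates the rates.
Rank by basicity of the departing species: weakest base leaves most easily.
cyclohexyl–ONs loses ONs⁻: pKₐ(p-O₂NC₆H₄SO₃H) ≈ -3.5
cyclohexyl–ONO₂ loses NO₃⁻: pKₐ(HNO₃) ≈ -1.3
cyclohexyl–OPO(OH)₂ loses H₂PO₄⁻: pKₐ(H₃PO₄) ≈ 2.1
cyclohexyl–OAc loses AcO⁻: pKₐ(CH₃COOH) ≈ 4.8
cyclohexyl–OPh loses PhO⁻: pKₐ(C₆H₅OH (phenol)) ≈ 10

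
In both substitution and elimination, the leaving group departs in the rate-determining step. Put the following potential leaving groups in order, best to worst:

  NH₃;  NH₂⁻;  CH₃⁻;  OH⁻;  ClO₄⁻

ClO₄⁻: pKₐ(HClO₄) ≈ -10
NH₃: pKₐ(NH₄⁺) ≈ 9.2
OH⁻: pKₐ(H₂O) ≈ 15.7
NH₂⁻: pKₐ(NH₃) ≈ 38
CH₃⁻: pKₐ(CH₄) ≈ 48

ClO₄⁻ > NH₃ > OH⁻ > NH₂⁻ > CH₃⁻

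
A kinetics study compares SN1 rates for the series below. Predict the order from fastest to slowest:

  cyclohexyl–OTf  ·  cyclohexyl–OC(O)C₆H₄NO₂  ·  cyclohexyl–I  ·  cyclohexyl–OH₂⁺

cyclohexyl–OTf > cyclohexyl–I > cyclohexyl–OH₂⁺ > cyclohexyl–OC(O)C₆H₄NO₂

The skeletons are identical, so relative rate is governed entirely by leaving-group ability.
Rank by basicity of the departing species: weakest base leaves most easily.
cyclohexyl–OTf loses OTf⁻: pKₐ(CF₃SO₃H (triflic acid)) ≈ -14
cyclohexyl–I loses I⁻: pKₐ(HI) ≈ -10
cyclohexyl–OH₂⁺ loses H₂O: pKₐ(H₃O⁺) ≈ -1.7
cyclohexyl–OC(O)C₆H₄NO₂ loses p-O₂N–C₆H₄–COO⁻: pKₐ(p-nitrobenzoic acid) ≈ 3.4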